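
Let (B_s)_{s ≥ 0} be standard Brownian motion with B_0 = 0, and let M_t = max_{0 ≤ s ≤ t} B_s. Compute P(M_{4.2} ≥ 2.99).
P(M_{4.2} ≥ 2.99) = 2·P(B_{4.2} ≥ 2.99) = 2(1 − Φ(2.99/√4.2)) ≈ 0.1446

By the reflection principle for Brownian motion, P(M_t ≥ a) = 2 · P(B_t ≥ a) for a ≥ 0. Since B_t ~ N(0, t), P(B_t ≥ 2.99) = 1 − Φ(2.99/√t) = 1 − Φ(2.99/√4.2) = 1 − Φ(1.4590). So
  P(M_{4.2} ≥ 2.99) = 2(1 − Φ(1.4590)) ≈ 0.1446.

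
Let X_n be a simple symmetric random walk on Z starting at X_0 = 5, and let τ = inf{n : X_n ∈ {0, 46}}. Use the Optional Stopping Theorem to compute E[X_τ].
E[X_τ] = 5

X_n is a martingale and τ is a bounded-mean stopping time (indeed τ is finite a.s. with bounded expectation since the walk is in a bounded region). By the OST, E[X_τ] = E[X_0] = 5. Equivalently: E[X_τ] = 46 · P(hit 46 first) + 0 · P(hit 0 first) = 46 · (5/46) = 5.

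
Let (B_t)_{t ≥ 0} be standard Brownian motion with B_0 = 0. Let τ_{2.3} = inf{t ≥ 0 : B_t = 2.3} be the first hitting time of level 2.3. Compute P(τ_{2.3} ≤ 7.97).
P(τ_{2.3} ≤ 7.97) = 2(1 − Φ(2.3/√7.97)) = 2(1 − Φ(0.8147)) ≈ 0.4152

By the reflection principle for standard BM, P(τ_b ≤ t) = 2 · P(B_t ≥ b). Since B_t ~ N(0, t), P(B_t ≥ 2.3) = 1 − Φ(2.3/√t) = 1 − Φ(2.3/√7.97) = 1 − Φ(0.8147) ≈ 0.20762. Doubling: P(τ_{2.3} ≤ 7.97) ≈ 2 · 0.20762 = 0.41524 ≈ 0.4152.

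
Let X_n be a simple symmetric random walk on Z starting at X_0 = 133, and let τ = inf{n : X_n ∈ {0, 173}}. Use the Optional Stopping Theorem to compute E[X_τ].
E[X_τ] = 133

X_n is a martingale and τ is a bounded-mean stopping time (indeed τ is finite a.s. with bounded expectation since the walk is in a bounded region). By the OST, E[X_τ] = E[X_0] = 133. Equivalently: E[X_τ] = 173 · P(hit 173 first) + 0 · P(hit 0 first) = 173 · (133/173) = 133.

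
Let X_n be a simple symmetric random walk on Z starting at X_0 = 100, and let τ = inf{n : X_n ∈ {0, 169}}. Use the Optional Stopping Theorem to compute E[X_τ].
E[X_τ] = 100

X_n is a martingale and τ is a bounded-mean stopping time (indeed τ is finite a.s. with bounded expectation since the walk is in a bounded region). By the OST, E[X_τ] = E[X_0] = 100. Equivalently: E[X_τ] = 169 · P(hit 169 first) + 0 · P(hit 0 first) = 169 · (100/169) = 100.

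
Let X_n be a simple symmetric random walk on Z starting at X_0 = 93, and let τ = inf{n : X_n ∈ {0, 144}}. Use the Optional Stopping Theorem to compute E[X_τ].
E[X_τ] = 93

X_n is a martingale and τ is a bounded-mean stopping time (indeed τ is finite a.s. with bounded expectation since the walk is in a bounded region). By the OST, E[X_τ] = E[X_0] = 93. Equivalently: E[X_τ] = 144 · P(hit 144 first) + 0 · P(hit 0 first) = 144 · (93/144) = 93.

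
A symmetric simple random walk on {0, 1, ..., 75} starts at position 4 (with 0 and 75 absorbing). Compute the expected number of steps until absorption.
E[τ | X_0 = 4] = 284

Let v_k = E[τ | X_0 = k]. Boundary: v_0 = v_75 = 0. Recurrence: v_k = 1 + (v_{k-1} + v_{k+1})/2 for 1 ≤ k ≤ 74. The particular solution to v_k − (v_{k-1} + v_{k+1})/2 = 1 is v_k = −k^2. Adding homogeneous solution A + B k and matching boundaries gives v_k = k (75 − k). Substituting k = 4: v_4 = 4 · 71 = 284.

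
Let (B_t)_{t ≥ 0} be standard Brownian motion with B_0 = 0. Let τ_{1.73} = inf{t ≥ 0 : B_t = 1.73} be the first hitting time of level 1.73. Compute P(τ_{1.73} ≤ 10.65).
P(τ_{1.73} ≤ 10.65) = 2(1 − Φ(1.73/√10.65)) = 2(1 − Φ(0.5301)) ≈ 0.5960

By the reflection principle for standard BM, P(τ_b ≤ t) = 2 · P(B_t ≥ b). Since B_t ~ N(0, t), P(B_t ≥ 1.73) = 1 − Φ(1.73/√t) = 1 − Φ(1.73/√10.65) = 1 − Φ(0.5301) ≈ 0.29802. Doubling: P(τ_{1.73} ≤ 10.65) ≈ 2 · 0.29802 = 0.59604 ≈ 0.5960.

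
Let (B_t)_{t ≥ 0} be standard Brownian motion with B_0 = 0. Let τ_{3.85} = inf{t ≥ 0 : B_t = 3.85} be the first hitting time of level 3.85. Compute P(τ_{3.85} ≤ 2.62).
P(τ_{3.85} ≤ 2.62) = 2(1 − Φ(3.85/√2.62)) = 2(1 − Φ(2.3785)) ≈ 0.0174

By the reflection principle for standard BM, P(τ_b ≤ t) = 2 · P(B_t ≥ b). Since B_t ~ N(0, t), P(B_t ≥ 3.85) = 1 − Φ(3.85/√t) = 1 − Φ(3.85/√2.62) = 1 − Φ(2.3785) ≈ 0.00869. Doubling: P(τ_{3.85} ≤ 2.62) ≈ 2 · 0.00869 = 0.01738 ≈ 0.0174.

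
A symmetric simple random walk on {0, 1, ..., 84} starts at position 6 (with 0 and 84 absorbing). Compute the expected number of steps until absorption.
E[τ | X_0 = 6] = 468

Let v_k = E[τ | X_0 = k]. Boundary: v_0 = v_84 = 0. Recurrence: v_k = 1 + (v_{k-1} + v_{k+1})/2 for 1 ≤ k ≤ 83. The particular solution to v_k − (v_{k-1} + v_{k+1})/2 = 1 is v_k = −k^2. Adding homogeneous solution A + B k and matching boundaries gives v_k = k (84 − k). Substituting k = 6: v_6 = 6 · 78 = 468.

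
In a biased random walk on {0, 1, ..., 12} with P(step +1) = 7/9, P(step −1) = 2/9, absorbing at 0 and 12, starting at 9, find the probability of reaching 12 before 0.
P(hit 12 before 0) = (1 − (2/7)^9) / (1 − (2/7)^12) = 41316751/41317263

Let u_k denote P(reach 12 before 0 | start at k). Boundary: u_0 = 0, u_12 = 1. Recurrence: u_k = 7/9·u_{k+1} + 2/9·u_{k-1} for 1 ≤ k ≤ 11. Try u_k = A + B·r^k with r = q/p = (2/9)/(7/9) = 2/7. Substitution satisfies the recurrence; boundary conditions give:
  u_k = (1 − r^k) / (1 − r^N) = (1 − (2/7)^9) / (1 − (2/7)^12) = 41316751/41317263.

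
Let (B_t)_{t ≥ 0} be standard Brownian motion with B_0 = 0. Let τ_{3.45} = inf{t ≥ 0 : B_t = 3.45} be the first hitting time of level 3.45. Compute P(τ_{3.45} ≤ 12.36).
P(τ_{3.45} ≤ 12.36) = 2(1 − Φ(3.45/√12.36)) = 2(1 − Φ(0.9813)) ≈ 0.3264

By the reflection principle for standard BM, P(τ_b ≤ t) = 2 · P(B_t ≥ b). Since B_t ~ N(0, t), P(B_t ≥ 3.45) = 1 − Φ(3.45/√t) = 1 − Φ(3.45/√12.36) = 1 − Φ(0.9813) ≈ 0.16322. Doubling: P(τ_{3.45} ≤ 12.36) ≈ 2 · 0.16322 = 0.32644 ≈ 0.3264.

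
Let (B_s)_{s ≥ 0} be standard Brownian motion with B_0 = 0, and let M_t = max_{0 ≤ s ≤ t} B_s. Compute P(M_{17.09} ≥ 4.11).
P(M_{17.09} ≥ 4.11) = 2·P(B_{17.09} ≥ 4.11) = 2(1 − Φ(4.11/√17.09)) ≈ 0.3201

By the reflection principle for Brownian motion, P(M_t ≥ a) = 2 · P(B_t ≥ a) for a ≥ 0. Since B_t ~ N(0, t), P(B_t ≥ 4.11) = 1 − Φ(4.11/√t) = 1 − Φ(4.11/√17.09) = 1 − Φ(0.9942). So
  P(M_{17.09} ≥ 4.11) = 2(1 − Φ(0.9942)) ≈ 0.3201.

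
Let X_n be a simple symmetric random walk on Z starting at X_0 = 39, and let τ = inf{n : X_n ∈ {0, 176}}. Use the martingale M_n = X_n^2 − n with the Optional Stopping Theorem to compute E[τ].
E[τ] = 5343

M_n = X_n^2 − n is a martingale (since E[X_{n+1}^2 | F_n] = X_n^2 + 1). By OST (τ has finite mean in a bounded region), E[M_τ] = E[M_0] = X_0^2 − 0 = 39^2 = 1521. Also E[M_τ] = E[X_τ^2] − E[τ]. The walk exits at 0 or 176, with P(hit 176 first) = 39/176, so E[X_τ^2] = 176^2 · 39/176 + 0 = 6864. Thus E[τ] = E[X_τ^2] − E[M_τ] = 6864 − 1521 = 5343 = 39(176 − 39) = 5343.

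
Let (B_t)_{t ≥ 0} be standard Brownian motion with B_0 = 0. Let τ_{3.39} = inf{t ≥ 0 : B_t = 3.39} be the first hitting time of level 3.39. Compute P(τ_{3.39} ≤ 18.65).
P(τ_{3.39} ≤ 18.65) = 2(1 − Φ(3.39/√18.65)) = 2(1 − Φ(0.7850)) ≈ 0.4325

By the reflection principle for standard BM, P(τ_b ≤ t) = 2 · P(B_t ≥ b). Since B_t ~ N(0, t), P(B_t ≥ 3.39) = 1 − Φ(3.39/√t) = 1 − Φ(3.39/√18.65) = 1 − Φ(0.7850) ≈ 0.21623. Doubling: P(τ_{3.39} ≤ 18.65) ≈ 2 · 0.21623 = 0.43246 ≈ 0.4325.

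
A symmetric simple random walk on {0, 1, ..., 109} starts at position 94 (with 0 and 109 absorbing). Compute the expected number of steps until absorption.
E[τ | X_0 = 94] = 1410

Let v_k = E[τ | X_0 = k]. Boundary: v_0 = v_109 = 0. Recurrence: v_k = 1 + (v_{k-1} + v_{k+1})/2 for 1 ≤ k ≤ 108. The particular solution to v_k − (v_{k-1} + v_{k+1})/2 = 1 is v_k = −k^2. Adding homogeneous solution A + B k and matching boundaries gives v_k = k (109 − k). Substituting k = 94: v_94 = 94 · 15 = 1410.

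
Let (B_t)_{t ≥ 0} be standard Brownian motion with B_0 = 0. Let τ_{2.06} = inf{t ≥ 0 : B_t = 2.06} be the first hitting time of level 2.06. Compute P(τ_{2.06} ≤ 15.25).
P(τ_{2.06} ≤ 15.25) = 2(1 − Φ(2.06/√15.25)) = 2(1 − Φ(0.5275)) ≈ 0.5978

By the reflection principle for standard BM, P(τ_b ≤ t) = 2 · P(B_t ≥ b). Since B_t ~ N(0, t), P(B_t ≥ 2.06) = 1 − Φ(2.06/√t) = 1 − Φ(2.06/√15.25) = 1 − Φ(0.5275) ≈ 0.29892. Doubling: P(τ_{2.06} ≤ 15.25) ≈ 2 · 0.29892 = 0.59784 ≈ 0.5978.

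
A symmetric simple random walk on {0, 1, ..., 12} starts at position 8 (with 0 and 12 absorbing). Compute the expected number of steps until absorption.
E[τ | X_0 = 8] = 32

Let v_k = E[τ | X_0 = k]. Boundary: v_0 = v_12 = 0. Recurrence: v_k = 1 + (v_{k-1} + v_{k+1})/2 for 1 ≤ k ≤ 11. The particular solution to v_k − (v_{k-1} + v_{k+1})/2 = 1 is v_k = −k^2. Adding homogeneous solution A + B k and matching boundaries gives v_k = k (12 − k). Substituting k = 8: v_8 = 8 · 4 = 32.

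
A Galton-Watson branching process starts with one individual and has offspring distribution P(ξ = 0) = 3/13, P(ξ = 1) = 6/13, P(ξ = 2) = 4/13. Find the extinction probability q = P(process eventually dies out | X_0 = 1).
q = 3/4

The pgf is f(s) = 3/13 + 6/13·s + 4/13·s². The extinction probability q is the smallest fixed point of f in [0, 1]. Setting s = f(s):
  4/13·s² + (6/13 − 1)·s + 3/13 = 0
  4/13·s² − (3/13 + 4/13)·s + 3/13 = 0
which factors as (s − 1)·(4/13·s − 3/13) = 0, giving roots s = 1 and s = (3/13)/(4/13) = 3/4.
Mean offspring μ = 6/13 + 2·4/13 = 14/13 > 1 (supercritical), so q < 1. The extinction probability is the smaller root: q = (3/13)/(4/13) = 3/4.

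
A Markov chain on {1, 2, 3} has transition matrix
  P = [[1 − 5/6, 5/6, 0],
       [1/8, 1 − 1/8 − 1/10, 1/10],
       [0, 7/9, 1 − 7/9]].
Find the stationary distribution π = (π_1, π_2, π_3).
π = (21/179, 140/179, 18/179)

This is a birth-death chain on three states, which satisfies detailed balance: π_1 · P_{12} = π_2 · P_{21} and π_2 · P_{23} = π_3 · P_{32}.
From π_1 · 5/6 = π_2 · 1/8: π_2/π_1 = (5/6)/(1/8) = 20/3.
From π_2 · 1/10 = π_3 · 7/9: π_3/π_2 = (1/10)/(7/9) = 9/70.
Take π_1 proportional to 1; then unnormalized π = (1, 20/3, 6/7). Normalize by dividing by the sum 179/21:
  π = (21/179, 140/179, 18/179).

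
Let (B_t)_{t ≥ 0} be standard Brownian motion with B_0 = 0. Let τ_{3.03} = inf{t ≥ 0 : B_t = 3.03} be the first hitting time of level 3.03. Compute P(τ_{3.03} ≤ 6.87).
P(τ_{3.03} ≤ 6.87) = 2(1 − Φ(3.03/√6.87)) = 2(1 − Φ(1.1560)) ≈ 0.2477

By the reflection principle for standard BM, P(τ_b ≤ t) = 2 · P(B_t ≥ b). Since B_t ~ N(0, t), P(B_t ≥ 3.03) = 1 − Φ(3.03/√t) = 1 − Φ(3.03/√6.87) = 1 − Φ(1.1560) ≈ 0.12384. Doubling: P(τ_{3.03} ≤ 6.87) ≈ 2 · 0.12384 = 0.24768 ≈ 0.2477.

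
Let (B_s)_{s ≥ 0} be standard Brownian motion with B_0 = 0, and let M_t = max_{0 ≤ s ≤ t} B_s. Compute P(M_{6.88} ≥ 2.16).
P(M_{6.88} ≥ 2.16) = 2·P(B_{6.88} ≥ 2.16) = 2(1 − Φ(2.16/√6.88)) ≈ 0.4102

By the reflection principle for Brownian motion, P(M_t ≥ a) = 2 · P(B_t ≥ a) for a ≥ 0. Since B_t ~ N(0, t), P(B_t ≥ 2.16) = 1 − Φ(2.16/√t) = 1 − Φ(2.16/√6.88) = 1 − Φ(0.8235). So
  P(M_{6.88} ≥ 2.16) = 2(1 − Φ(0.8235)) ≈ 0.4102.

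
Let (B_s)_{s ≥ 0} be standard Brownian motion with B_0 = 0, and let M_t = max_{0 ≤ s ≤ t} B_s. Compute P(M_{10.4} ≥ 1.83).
P(M_{10.4} ≥ 1.83) = 2·P(B_{10.4} ≥ 1.83) = 2(1 − Φ(1.83/√10.4)) ≈ 0.5704

By the reflection principle for Brownian motion, P(M_t ≥ a) = 2 · P(B_t ≥ a) for a ≥ 0. Since B_t ~ N(0, t), P(B_t ≥ 1.83) = 1 − Φ(1.83/√t) = 1 − Φ(1.83/√10.4) = 1 − Φ(0.5675). So
  P(M_{10.4} ≥ 1.83) = 2(1 − Φ(0.5675)) ≈ 0.5704.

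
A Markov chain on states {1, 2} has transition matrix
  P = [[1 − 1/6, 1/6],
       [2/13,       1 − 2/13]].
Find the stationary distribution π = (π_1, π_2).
π_1 = 12/25, π_2 = 13/25

Solve πP = π with π_1 + π_2 = 1. From πP = π: π_1 · (1 − 1/6) + π_2 · 2/13 = π_1 ⇒ π_2 · 2/13 = π_1 · 1/6 ⇒ π_2/π_1 = (1/6)/(2/13) = 13/12. Together with π_1 + π_2 = 1:
  π_1 = (2/13)/(1/6 + 2/13) = (2/13)/(25/78) = 12/25,
  π_2 = (1/6)/(1/6 + 2/13) = (1/6)/(25/78) = 13/25.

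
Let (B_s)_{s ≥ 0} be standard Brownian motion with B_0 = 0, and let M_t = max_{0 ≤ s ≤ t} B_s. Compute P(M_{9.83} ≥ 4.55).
P(M_{9.83} ≥ 4.55) = 2·P(B_{9.83} ≥ 4.55) = 2(1 − Φ(4.55/√9.83)) ≈ 0.1467

By the reflection principle for Brownian motion, P(M_t ≥ a) = 2 · P(B_t ≥ a) for a ≥ 0. Since B_t ~ N(0, t), P(B_t ≥ 4.55) = 1 − Φ(4.55/√t) = 1 − Φ(4.55/√9.83) = 1 − Φ(1.4512). So
  P(M_{9.83} ≥ 4.55) = 2(1 − Φ(1.4512)) ≈ 0.1467.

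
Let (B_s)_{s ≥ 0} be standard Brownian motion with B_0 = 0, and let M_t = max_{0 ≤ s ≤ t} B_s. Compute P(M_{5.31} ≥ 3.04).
P(M_{5.31} ≥ 3.04) = 2·P(B_{5.31} ≥ 3.04) = 2(1 − Φ(3.04/√5.31)) ≈ 0.1871

By the reflection principle for Brownian motion, P(M_t ≥ a) = 2 · P(B_t ≥ a) for a ≥ 0. Since B_t ~ N(0, t), P(B_t ≥ 3.04) = 1 − Φ(3.04/√t) = 1 − Φ(3.04/√5.31) = 1 − Φ(1.3192). So
  P(M_{5.31} ≥ 3.04) = 2(1 − Φ(1.3192)) ≈ 0.1871.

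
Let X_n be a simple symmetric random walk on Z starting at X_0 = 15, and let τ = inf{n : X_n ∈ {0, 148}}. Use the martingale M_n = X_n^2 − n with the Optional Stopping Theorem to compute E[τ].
E[τ] = 1995

M_n = X_n^2 − n is a martingale (since E[X_{n+1}^2 | F_n] = X_n^2 + 1). By OST (τ has finite mean in a bounded region), E[M_τ] = E[M_0] = X_0^2 − 0 = 15^2 = 225. Also E[M_τ] = E[X_τ^2] − E[τ]. The walk exits at 0 or 148, with P(hit 148 first) = 15/148, so E[X_τ^2] = 148^2 · 15/148 + 0 = 2220. Thus E[τ] = E[X_τ^2] − E[M_τ] = 2220 − 225 = 1995 = 15(148 − 15) = 1995.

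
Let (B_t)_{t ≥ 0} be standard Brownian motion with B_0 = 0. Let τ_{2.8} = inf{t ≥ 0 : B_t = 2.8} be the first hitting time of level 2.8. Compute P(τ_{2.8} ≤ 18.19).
P(τ_{2.8} ≤ 18.19) = 2(1 − Φ(2.8/√18.19)) = 2(1 − Φ(0.6565)) ≈ 0.5115

By the reflection principle for standard BM, P(τ_b ≤ t) = 2 · P(B_t ≥ b). Since B_t ~ N(0, t), P(B_t ≥ 2.8) = 1 − Φ(2.8/√t) = 1 − Φ(2.8/√18.19) = 1 − Φ(0.6565) ≈ 0.25575. Doubling: P(τ_{2.8} ≤ 18.19) ≈ 2 · 0.25575 = 0.51150 ≈ 0.5115.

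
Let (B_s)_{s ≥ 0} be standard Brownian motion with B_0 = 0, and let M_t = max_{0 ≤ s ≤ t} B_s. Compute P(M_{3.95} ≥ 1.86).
P(M_{3.95} ≥ 1.86) = 2·P(B_{3.95} ≥ 1.86) = 2(1 − Φ(1.86/√3.95)) ≈ 0.3493

By the reflection principle for Brownian motion, P(M_t ≥ a) = 2 · P(B_t ≥ a) for a ≥ 0. Since B_t ~ N(0, t), P(B_t ≥ 1.86) = 1 − Φ(1.86/√t) = 1 − Φ(1.86/√3.95) = 1 − Φ(0.9359). So
  P(M_{3.95} ≥ 1.86) = 2(1 − Φ(0.9359)) ≈ 0.3493.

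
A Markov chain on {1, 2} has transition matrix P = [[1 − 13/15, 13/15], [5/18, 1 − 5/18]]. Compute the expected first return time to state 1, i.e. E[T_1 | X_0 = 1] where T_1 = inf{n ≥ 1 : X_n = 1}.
E[T_1 | X_0 = 1] = 1/π_1 = 103/25

For an irreducible recurrent Markov chain with stationary distribution π, E[T_i | X_0 = i] = 1/π_i (Kac's formula). Here π_1 = (5/18)/(13/15 + 5/18) = (5/18)/(103/90) = 25/103, so E[T_1 | X_0 = 1] = 1/π_1 = (13/15 + 5/18)/(5/18) = (103/90)/(5/18) = 103/25.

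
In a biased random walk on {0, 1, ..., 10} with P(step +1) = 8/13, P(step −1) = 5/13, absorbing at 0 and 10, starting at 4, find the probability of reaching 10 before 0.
P(hit 10 before 0) = (1 − (5/8)^4) / (1 − (5/8)^10) = 23330816/27281441

Let u_k denote P(reach 10 before 0 | start at k). Boundary: u_0 = 0, u_10 = 1. Recurrence: u_k = 8/13·u_{k+1} + 5/13·u_{k-1} for 1 ≤ k ≤ 9. Try u_k = A + B·r^k with r = q/p = (5/13)/(8/13) = 5/8. Substitution satisfies the recurrence; boundary conditions give:
  u_k = (1 − r^k) / (1 − r^N) = (1 − (5/8)^4) / (1 − (5/8)^10) = 23330816/27281441.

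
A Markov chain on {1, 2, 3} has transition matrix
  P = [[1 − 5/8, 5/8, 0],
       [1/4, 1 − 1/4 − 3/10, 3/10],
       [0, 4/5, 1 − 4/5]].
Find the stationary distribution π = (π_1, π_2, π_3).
π = (16/71, 40/71, 15/71)

This is a birth-death chain on three states, which satisfies detailed balance: π_1 · P_{12} = π_2 · P_{21} and π_2 · P_{23} = π_3 · P_{32}.
From π_1 · 5/8 = π_2 · 1/4: π_2/π_1 = (5/8)/(1/4) = 5/2.
From π_2 · 3/10 = π_3 · 4/5: π_3/π_2 = (3/10)/(4/5) = 3/8.
Take π_1 proportional to 1; then unnormalized π = (1, 5/2, 15/16). Normalize by dividing by the sum 71/16:
  π = (16/71, 40/71, 15/71).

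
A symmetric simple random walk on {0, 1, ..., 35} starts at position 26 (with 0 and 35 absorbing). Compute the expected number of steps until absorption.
E[τ | X_0 = 26] = 234

Let v_k = E[τ | X_0 = k]. Boundary: v_0 = v_35 = 0. Recurrence: v_k = 1 + (v_{k-1} + v_{k+1})/2 for 1 ≤ k ≤ 34. The particular solution to v_k − (v_{k-1} + v_{k+1})/2 = 1 is v_k = −k^2. Adding homogeneous solution A + B k and matching boundaries gives v_k = k (35 − k). Substituting k = 26: v_26 = 26 · 9 = 234.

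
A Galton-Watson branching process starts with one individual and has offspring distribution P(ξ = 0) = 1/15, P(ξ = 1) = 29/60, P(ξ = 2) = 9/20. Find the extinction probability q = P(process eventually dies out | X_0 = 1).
q = 4/27

The pgf is f(s) = 1/15 + 29/60·s + 9/20·s². The extinction probability q is the smallest fixed point of f in [0, 1]. Setting s = f(s):
  9/20·s² + (29/60 − 1)·s + 1/15 = 0
  9/20·s² − (1/15 + 9/20)·s + 1/15 = 0
which factors as (s − 1)·(9/20·s − 1/15) = 0, giving roots s = 1 and s = (1/15)/(9/20) = 4/27.
Mean offspring μ = 29/60 + 2·9/20 = 83/60 > 1 (supercritical), so q < 1. The extinction probability is the smaller root: q = (1/15)/(9/20) = 4/27.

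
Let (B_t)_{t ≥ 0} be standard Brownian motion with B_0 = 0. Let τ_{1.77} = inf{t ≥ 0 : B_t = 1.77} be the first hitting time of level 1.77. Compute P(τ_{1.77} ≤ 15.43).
P(τ_{1.77} ≤ 15.43) = 2(1 − Φ(1.77/√15.43)) = 2(1 − Φ(0.4506)) ≈ 0.6523

By the reflection principle for standard BM, P(τ_b ≤ t) = 2 · P(B_t ≥ b). Since B_t ~ N(0, t), P(B_t ≥ 1.77) = 1 − Φ(1.77/√t) = 1 − Φ(1.77/√15.43) = 1 − Φ(0.4506) ≈ 0.32614. Doubling: P(τ_{1.77} ≤ 15.43) ≈ 2 · 0.32614 = 0.65228 ≈ 0.6523.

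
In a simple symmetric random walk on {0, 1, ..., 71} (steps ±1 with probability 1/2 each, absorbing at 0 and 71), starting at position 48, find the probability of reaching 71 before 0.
P(hit 71 before 0) = 48/71

Let u_k = P(hit 71 before 0 | start at k). Then u_0 = 0, u_71 = 1, and u_k = u_{k-1}/2 + u_{k+1}/2 for 1 ≤ k ≤ 70. This harmonic recurrence is solved by u_k = k/71, giving u_48 = 48/71.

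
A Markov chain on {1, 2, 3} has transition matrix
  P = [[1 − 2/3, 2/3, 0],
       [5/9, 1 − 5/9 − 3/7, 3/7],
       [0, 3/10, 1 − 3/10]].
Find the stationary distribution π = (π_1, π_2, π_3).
π = (35/137, 42/137, 60/137)

This is a birth-death chain on three states, which satisfies detailed balance: π_1 · P_{12} = π_2 · P_{21} and π_2 · P_{23} = π_3 · P_{32}.
From π_1 · 2/3 = π_2 · 5/9: π_2/π_1 = (2/3)/(5/9) = 6/5.
From π_2 · 3/7 = π_3 · 3/10: π_3/π_2 = (3/7)/(3/10) = 10/7.
Take π_1 proportional to 1; then unnormalized π = (1, 6/5, 12/7). Normalize by dividing by the sum 137/35:
  π = (35/137, 42/137, 60/137).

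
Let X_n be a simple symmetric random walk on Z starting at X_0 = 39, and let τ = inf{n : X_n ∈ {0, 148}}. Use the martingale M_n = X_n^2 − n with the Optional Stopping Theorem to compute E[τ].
E[τ] = 4251

M_n = X_n^2 − n is a martingale (since E[X_{n+1}^2 | F_n] = X_n^2 + 1). By OST (τ has finite mean in a bounded region), E[M_τ] = E[M_0] = X_0^2 − 0 = 39^2 = 1521. Also E[M_τ] = E[X_τ^2] − E[τ]. The walk exits at 0 or 148, with P(hit 148 first) = 39/148, so E[X_τ^2] = 148^2 · 39/148 + 0 = 5772. Thus E[τ] = E[X_τ^2] − E[M_τ] = 5772 − 1521 = 4251 = 39(148 − 39) = 4251.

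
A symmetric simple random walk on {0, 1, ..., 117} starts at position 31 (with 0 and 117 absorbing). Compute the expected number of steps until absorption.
E[τ | X_0 = 31] = 2666

Let v_k = E[τ | X_0 = k]. Boundary: v_0 = v_117 = 0. Recurrence: v_k = 1 + (v_{k-1} + v_{k+1})/2 for 1 ≤ k ≤ 116. The particular solution to v_k − (v_{k-1} + v_{k+1})/2 = 1 is v_k = −k^2. Adding homogeneous solution A + B k and matching boundaries gives v_k = k (117 − k). Substituting k = 31: v_31 = 31 · 86 = 2666.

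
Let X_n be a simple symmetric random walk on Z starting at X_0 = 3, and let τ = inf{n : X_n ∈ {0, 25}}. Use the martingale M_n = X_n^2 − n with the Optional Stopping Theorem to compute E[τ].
E[τ] = 66

M_n = X_n^2 − n is a martingale (since E[X_{n+1}^2 | F_n] = X_n^2 + 1). By OST (τ has finite mean in a bounded region), E[M_τ] = E[M_0] = X_0^2 − 0 = 3^2 = 9. Also E[M_τ] = E[X_τ^2] − E[τ]. The walk exits at 0 or 25, with P(hit 25 first) = 3/25, so E[X_τ^2] = 25^2 · 3/25 + 0 = 75. Thus E[τ] = E[X_τ^2] − E[M_τ] = 75 − 9 = 66 = 3(25 − 3) = 66.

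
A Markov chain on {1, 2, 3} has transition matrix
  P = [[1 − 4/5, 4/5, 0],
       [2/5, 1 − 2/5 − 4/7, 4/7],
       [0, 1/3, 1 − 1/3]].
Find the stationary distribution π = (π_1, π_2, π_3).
π = (7/45, 14/45, 8/15)

This is a birth-death chain on three states, which satisfies detailed balance: π_1 · P_{12} = π_2 · P_{21} and π_2 · P_{23} = π_3 · P_{32}.
From π_1 · 4/5 = π_2 · 2/5: π_2/π_1 = (4/5)/(2/5) = 2.
From π_2 · 4/7 = π_3 · 1/3: π_3/π_2 = (4/7)/(1/3) = 12/7.
Take π_1 proportional to 1; then unnormalized π = (1, 2, 24/7). Normalize by dividing by the sum 45/7:
  π = (7/45, 14/45, 8/15).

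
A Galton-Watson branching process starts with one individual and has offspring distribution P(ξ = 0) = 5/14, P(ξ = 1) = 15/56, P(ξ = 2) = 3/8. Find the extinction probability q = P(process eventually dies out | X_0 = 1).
q = 20/21

The pgf is f(s) = 5/14 + 15/56·s + 3/8·s². The extinction probability q is the smallest fixed point of f in [0, 1]. Setting s = f(s):
  3/8·s² + (15/56 − 1)·s + 5/14 = 0
  3/8·s² − (5/14 + 3/8)·s + 5/14 = 0
which factors as (s − 1)·(3/8·s − 5/14) = 0, giving roots s = 1 and s = (5/14)/(3/8) = 20/21.
Mean offspring μ = 15/56 + 2·3/8 = 57/56 > 1 (supercritical), so q < 1. The extinction probability is the smaller root: q = (5/14)/(3/8) = 20/21.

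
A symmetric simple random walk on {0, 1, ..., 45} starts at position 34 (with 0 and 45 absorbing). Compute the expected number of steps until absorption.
E[τ | X_0 = 34] = 374

Let v_k = E[τ | X_0 = k]. Boundary: v_0 = v_45 = 0. Recurrence: v_k = 1 + (v_{k-1} + v_{k+1})/2 for 1 ≤ k ≤ 44. The particular solution to v_k − (v_{k-1} + v_{k+1})/2 = 1 is v_k = −k^2. Adding homogeneous solution A + B k and matching boundaries gives v_k = k (45 − k). Substituting k = 34: v_34 = 34 · 11 = 374.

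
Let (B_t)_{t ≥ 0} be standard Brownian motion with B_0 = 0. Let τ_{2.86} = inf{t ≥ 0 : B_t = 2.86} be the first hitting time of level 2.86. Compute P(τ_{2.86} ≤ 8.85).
P(τ_{2.86} ≤ 8.85) = 2(1 − Φ(2.86/√8.85)) = 2(1 − Φ(0.9614)) ≈ 0.3364

By the reflection principle for standard BM, P(τ_b ≤ t) = 2 · P(B_t ≥ b). Since B_t ~ N(0, t), P(B_t ≥ 2.86) = 1 − Φ(2.86/√t) = 1 − Φ(2.86/√8.85) = 1 − Φ(0.9614) ≈ 0.16818. Doubling: P(τ_{2.86} ≤ 8.85) ≈ 2 · 0.16818 = 0.33636 ≈ 0.3364.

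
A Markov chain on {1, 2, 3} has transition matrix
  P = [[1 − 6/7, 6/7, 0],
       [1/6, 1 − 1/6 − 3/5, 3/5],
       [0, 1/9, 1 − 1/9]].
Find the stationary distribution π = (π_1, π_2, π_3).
π = (35/1187, 180/1187, 972/1187)

This is a birth-death chain on three states, which satisfies detailed balance: π_1 · P_{12} = π_2 · P_{21} and π_2 · P_{23} = π_3 · P_{32}.
From π_1 · 6/7 = π_2 · 1/6: π_2/π_1 = (6/7)/(1/6) = 36/7.
From π_2 · 3/5 = π_3 · 1/9: π_3/π_2 = (3/5)/(1/9) = 27/5.
Take π_1 proportional to 1; then unnormalized π = (1, 36/7, 972/35). Normalize by dividing by the sum 1187/35:
  π = (35/1187, 180/1187, 972/1187).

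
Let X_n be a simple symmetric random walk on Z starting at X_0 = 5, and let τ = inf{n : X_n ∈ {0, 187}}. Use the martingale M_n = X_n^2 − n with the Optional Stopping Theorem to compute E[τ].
E[τ] = 910

M_n = X_n^2 − n is a martingale (since E[X_{n+1}^2 | F_n] = X_n^2 + 1). By OST (τ has finite mean in a bounded region), E[M_τ] = E[M_0] = X_0^2 − 0 = 5^2 = 25. Also E[M_τ] = E[X_τ^2] − E[τ]. The walk exits at 0 or 187, with P(hit 187 first) = 5/187, so E[X_τ^2] = 187^2 · 5/187 + 0 = 935. Thus E[τ] = E[X_τ^2] − E[M_τ] = 935 − 25 = 910 = 5(187 − 5) = 910.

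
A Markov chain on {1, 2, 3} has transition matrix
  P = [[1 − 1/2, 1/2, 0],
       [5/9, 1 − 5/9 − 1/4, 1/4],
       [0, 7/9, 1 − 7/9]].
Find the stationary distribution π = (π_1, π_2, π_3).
π = (280/613, 252/613, 81/613)

This is a birth-death chain on three states, which satisfies detailed balance: π_1 · P_{12} = π_2 · P_{21} and π_2 · P_{23} = π_3 · P_{32}.
From π_1 · 1/2 = π_2 · 5/9: π_2/π_1 = (1/2)/(5/9) = 9/10.
From π_2 · 1/4 = π_3 · 7/9: π_3/π_2 = (1/4)/(7/9) = 9/28.
Take π_1 proportional to 1; then unnormalized π = (1, 9/10, 81/280). Normalize by dividing by the sum 613/280:
  π = (280/613, 252/613, 81/613).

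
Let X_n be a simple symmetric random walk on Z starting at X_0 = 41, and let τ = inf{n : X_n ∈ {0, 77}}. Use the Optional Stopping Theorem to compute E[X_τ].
E[X_τ] = 41

X_n is a martingale and τ is a bounded-mean stopping time (indeed τ is finite a.s. with bounded expectation since the walk is in a bounded region). By the OST, E[X_τ] = E[X_0] = 41. Equivalently: E[X_τ] = 77 · P(hit 77 first) + 0 · P(hit 0 first) = 77 · (41/77) = 41.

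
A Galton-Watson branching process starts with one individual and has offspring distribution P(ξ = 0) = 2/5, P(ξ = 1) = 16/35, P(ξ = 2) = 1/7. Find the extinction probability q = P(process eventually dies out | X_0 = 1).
q = 1

Mean offspring μ = 0·2/5 + 1·16/35 + 2·1/7 = 26/35 ≤ 1. For μ ≤ 1 with offspring not concentrated at 1, the Galton-Watson process goes extinct almost surely, so q = 1.
(Algebraic check: The pgf is f(s) = 2/5 + 16/35·s + 1/7·s². The extinction probability q is the smallest fixed point of f in [0, 1]. Setting s = f(s):
  1/7·s² + (16/35 − 1)·s + 2/5 = 0
  1/7·s² − (2/5 + 1/7)·s + 2/5 = 0
which factors as (s − 1)·(1/7·s − 2/5) = 0, giving roots s = 1 and s = (2/5)/(1/7) = 14/5. Since 14/5 ≥ 1, the smallest root in [0, 1] is s = 1.)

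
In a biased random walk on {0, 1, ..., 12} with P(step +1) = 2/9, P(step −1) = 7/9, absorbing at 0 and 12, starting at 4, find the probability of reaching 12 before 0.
P(hit 12 before 0) = (1 − (7/2)^4) / (1 − (7/2)^12) = 256/5803473

Let u_k denote P(reach 12 before 0 | start at k). Boundary: u_0 = 0, u_12 = 1. Recurrence: u_k = 2/9·u_{k+1} + 7/9·u_{k-1} for 1 ≤ k ≤ 11. Try u_k = A + B·r^k with r = q/p = (7/9)/(2/9) = 7/2. Substitution satisfies the recurrence; boundary conditions give:
  u_k = (1 − r^k) / (1 − r^N) = (1 − (7/2)^4) / (1 − (7/2)^12) = 256/5803473.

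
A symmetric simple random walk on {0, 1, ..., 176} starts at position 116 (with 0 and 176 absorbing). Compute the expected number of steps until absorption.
E[τ | X_0 = 116] = 6960

Let v_k = E[τ | X_0 = k]. Boundary: v_0 = v_176 = 0. Recurrence: v_k = 1 + (v_{k-1} + v_{k+1})/2 for 1 ≤ k ≤ 175. The particular solution to v_k − (v_{k-1} + v_{k+1})/2 = 1 is v_k = −k^2. Adding homogeneous solution A + B k and matching boundaries gives v_k = k (176 − k). Substituting k = 116: v_116 = 116 · 60 = 6960.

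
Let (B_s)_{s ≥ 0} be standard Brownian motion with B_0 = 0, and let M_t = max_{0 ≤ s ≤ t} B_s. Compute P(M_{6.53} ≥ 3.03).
P(M_{6.53} ≥ 3.03) = 2·P(B_{6.53} ≥ 3.03) = 2(1 − Φ(3.03/√6.53)) ≈ 0.2357

By the reflection principle for Brownian motion, P(M_t ≥ a) = 2 · P(B_t ≥ a) for a ≥ 0. Since B_t ~ N(0, t), P(B_t ≥ 3.03) = 1 − Φ(3.03/√t) = 1 − Φ(3.03/√6.53) = 1 − Φ(1.1857). So
  P(M_{6.53} ≥ 3.03) = 2(1 − Φ(1.1857)) ≈ 0.2357.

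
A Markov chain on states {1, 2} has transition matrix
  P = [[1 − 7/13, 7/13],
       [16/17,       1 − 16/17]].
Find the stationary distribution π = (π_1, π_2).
π_1 = 208/327, π_2 = 119/327

Solve πP = π with π_1 + π_2 = 1. From πP = π: π_1 · (1 − 7/13) + π_2 · 16/17 = π_1 ⇒ π_2 · 16/17 = π_1 · 7/13 ⇒ π_2/π_1 = (7/13)/(16/17) = 119/208. Together with π_1 + π_2 = 1:
  π_1 = (16/17)/(7/13 + 16/17) = (16/17)/(327/221) = 208/327,
  π_2 = (7/13)/(7/13 + 16/17) = (7/13)/(327/221) = 119/327.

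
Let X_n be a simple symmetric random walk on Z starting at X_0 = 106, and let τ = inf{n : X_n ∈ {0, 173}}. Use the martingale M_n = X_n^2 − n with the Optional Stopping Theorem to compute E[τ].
E[τ] = 7102

M_n = X_n^2 − n is a martingale (since E[X_{n+1}^2 | F_n] = X_n^2 + 1). By OST (τ has finite mean in a bounded region), E[M_τ] = E[M_0] = X_0^2 − 0 = 106^2 = 11236. Also E[M_τ] = E[X_τ^2] − E[τ]. The walk exits at 0 or 173, with P(hit 173 first) = 106/173, so E[X_τ^2] = 173^2 · 106/173 + 0 = 18338. Thus E[τ] = E[X_τ^2] − E[M_τ] = 18338 − 11236 = 7102 = 106(173 − 106) = 7102.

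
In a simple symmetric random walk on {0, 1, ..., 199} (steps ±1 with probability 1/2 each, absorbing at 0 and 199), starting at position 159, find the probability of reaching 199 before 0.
P(hit 199 before 0) = 159/199

Let u_k = P(hit 199 before 0 | start at k). Then u_0 = 0, u_199 = 1, and u_k = u_{k-1}/2 + u_{k+1}/2 for 1 ≤ k ≤ 198. This harmonic recurrence is solved by u_k = k/199, giving u_159 = 159/199.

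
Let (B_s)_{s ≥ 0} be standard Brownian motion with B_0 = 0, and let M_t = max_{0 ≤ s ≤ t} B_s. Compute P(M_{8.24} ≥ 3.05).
P(M_{8.24} ≥ 3.05) = 2·P(B_{8.24} ≥ 3.05) = 2(1 − Φ(3.05/√8.24)) ≈ 0.2880

By the reflection principle for Brownian motion, P(M_t ≥ a) = 2 · P(B_t ≥ a) for a ≥ 0. Since B_t ~ N(0, t), P(B_t ≥ 3.05) = 1 − Φ(3.05/√t) = 1 − Φ(3.05/√8.24) = 1 − Φ(1.0625). So
  P(M_{8.24} ≥ 3.05) = 2(1 − Φ(1.0625)) ≈ 0.2880.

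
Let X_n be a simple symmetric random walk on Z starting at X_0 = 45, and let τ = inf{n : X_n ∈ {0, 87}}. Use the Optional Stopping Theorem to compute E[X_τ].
E[X_τ] = 45

X_n is a martingale and τ is a bounded-mean stopping time (indeed τ is finite a.s. with bounded expectation since the walk is in a bounded region). By the OST, E[X_τ] = E[X_0] = 45. Equivalently: E[X_τ] = 87 · P(hit 87 first) + 0 · P(hit 0 first) = 87 · (45/87) = 45.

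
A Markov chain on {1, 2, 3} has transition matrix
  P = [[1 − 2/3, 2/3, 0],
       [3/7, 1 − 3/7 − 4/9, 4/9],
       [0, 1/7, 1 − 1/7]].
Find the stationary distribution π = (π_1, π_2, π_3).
π = (81/599, 126/599, 392/599)

This is a birth-death chain on three states, which satisfies detailed balance: π_1 · P_{12} = π_2 · P_{21} and π_2 · P_{23} = π_3 · P_{32}.
From π_1 · 2/3 = π_2 · 3/7: π_2/π_1 = (2/3)/(3/7) = 14/9.
From π_2 · 4/9 = π_3 · 1/7: π_3/π_2 = (4/9)/(1/7) = 28/9.
Take π_1 proportional to 1; then unnormalized π = (1, 14/9, 392/81). Normalize by dividing by the sum 599/81:
  π = (81/599, 126/599, 392/599).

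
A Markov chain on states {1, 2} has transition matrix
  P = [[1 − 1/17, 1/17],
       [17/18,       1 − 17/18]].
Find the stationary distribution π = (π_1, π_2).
π_1 = 289/307, π_2 = 18/307

Solve πP = π with π_1 + π_2 = 1. From πP = π: π_1 · (1 − 1/17) + π_2 · 17/18 = π_1 ⇒ π_2 · 17/18 = π_1 · 1/17 ⇒ π_2/π_1 = (1/17)/(17/18) = 18/289. Together with π_1 + π_2 = 1:
  π_1 = (17/18)/(1/17 + 17/18) = (17/18)/(307/306) = 289/307,
  π_2 = (1/17)/(1/17 + 17/18) = (1/17)/(307/306) = 18/307.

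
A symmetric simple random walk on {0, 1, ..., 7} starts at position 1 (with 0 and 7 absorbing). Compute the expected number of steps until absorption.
E[τ | X_0 = 1] = 6

Let v_k = E[τ | X_0 = k]. Boundary: v_0 = v_7 = 0. Recurrence: v_k = 1 + (v_{k-1} + v_{k+1})/2 for 1 ≤ k ≤ 6. The particular solution to v_k − (v_{k-1} + v_{k+1})/2 = 1 is v_k = −k^2. Adding homogeneous solution A + B k and matching boundaries gives v_k = k (7 − k). Substituting k = 1: v_1 = 1 · 6 = 6.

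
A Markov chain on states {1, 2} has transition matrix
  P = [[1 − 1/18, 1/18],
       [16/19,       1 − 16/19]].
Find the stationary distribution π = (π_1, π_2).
π_1 = 288/307, π_2 = 19/307

Solve πP = π with π_1 + π_2 = 1. From πP = π: π_1 · (1 − 1/18) + π_2 · 16/19 = π_1 ⇒ π_2 · 16/19 = π_1 · 1/18 ⇒ π_2/π_1 = (1/18)/(16/19) = 19/288. Together with π_1 + π_2 = 1:
  π_1 = (16/19)/(1/18 + 16/19) = (16/19)/(307/342) = 288/307,
  π_2 = (1/18)/(1/18 + 16/19) = (1/18)/(307/342) = 19/307.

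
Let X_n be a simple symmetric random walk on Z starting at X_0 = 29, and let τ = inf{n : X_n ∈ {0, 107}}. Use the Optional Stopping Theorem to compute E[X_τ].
E[X_τ] = 29

X_n is a martingale and τ is a bounded-mean stopping time (indeed τ is finite a.s. with bounded expectation since the walk is in a bounded region). By the OST, E[X_τ] = E[X_0] = 29. Equivalently: E[X_τ] = 107 · P(hit 107 first) + 0 · P(hit 0 first) = 107 · (29/107) = 29.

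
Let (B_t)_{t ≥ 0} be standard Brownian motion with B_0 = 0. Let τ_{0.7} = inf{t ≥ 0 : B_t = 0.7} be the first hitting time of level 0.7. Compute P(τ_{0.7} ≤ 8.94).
P(τ_{0.7} ≤ 8.94) = 2(1 − Φ(0.7/√8.94)) = 2(1 − Φ(0.2341)) ≈ 0.8149

By the reflection principle for standard BM, P(τ_b ≤ t) = 2 · P(B_t ≥ b). Since B_t ~ N(0, t), P(B_t ≥ 0.7) = 1 − Φ(0.7/√t) = 1 − Φ(0.7/√8.94) = 1 − Φ(0.2341) ≈ 0.40745. Doubling: P(τ_{0.7} ≤ 8.94) ≈ 2 · 0.40745 = 0.81490 ≈ 0.8149.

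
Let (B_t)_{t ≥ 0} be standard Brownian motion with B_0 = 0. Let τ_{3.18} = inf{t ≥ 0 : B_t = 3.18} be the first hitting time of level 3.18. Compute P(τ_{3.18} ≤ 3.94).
P(τ_{3.18} ≤ 3.94) = 2(1 − Φ(3.18/√3.94)) = 2(1 − Φ(1.6021)) ≈ 0.1091

By the reflection principle for standard BM, P(τ_b ≤ t) = 2 · P(B_t ≥ b). Since B_t ~ N(0, t), P(B_t ≥ 3.18) = 1 − Φ(3.18/√t) = 1 − Φ(3.18/√3.94) = 1 − Φ(1.6021) ≈ 0.05457. Doubling: P(τ_{3.18} ≤ 3.94) ≈ 2 · 0.05457 = 0.10914 ≈ 0.1091.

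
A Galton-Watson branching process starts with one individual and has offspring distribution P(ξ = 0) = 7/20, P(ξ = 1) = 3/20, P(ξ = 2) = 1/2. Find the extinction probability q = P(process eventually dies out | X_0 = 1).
q = 7/10

The pgf is f(s) = 7/20 + 3/20·s + 1/2·s². The extinction probability q is the smallest fixed point of f in [0, 1]. Setting s = f(s):
  1/2·s² + (3/20 − 1)·s + 7/20 = 0
  1/2·s² − (7/20 + 1/2)·s + 7/20 = 0
which factors as (s − 1)·(1/2·s − 7/20) = 0, giving roots s = 1 and s = (7/20)/(1/2) = 7/10.
Mean offspring μ = 3/20 + 2·1/2 = 23/20 > 1 (supercritical), so q < 1. The extinction probability is the smaller root: q = (7/20)/(1/2) = 7/10.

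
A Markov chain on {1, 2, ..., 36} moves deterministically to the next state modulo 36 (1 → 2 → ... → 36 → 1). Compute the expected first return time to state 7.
E[T_7 | X_0 = 7] = 36

The chain cycles deterministically, so starting at state 7 it returns in exactly 36 steps. Equivalently, the stationary distribution is uniform π_j = 1/36 for every state j, so by Kac's formula E[T_7] = 1/π_7 = 36.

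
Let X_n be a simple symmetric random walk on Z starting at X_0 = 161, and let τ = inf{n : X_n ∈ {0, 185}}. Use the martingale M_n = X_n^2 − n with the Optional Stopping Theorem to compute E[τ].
E[τ] = 3864

M_n = X_n^2 − n is a martingale (since E[X_{n+1}^2 | F_n] = X_n^2 + 1). By OST (τ has finite mean in a bounded region), E[M_τ] = E[M_0] = X_0^2 − 0 = 161^2 = 25921. Also E[M_τ] = E[X_τ^2] − E[τ]. The walk exits at 0 or 185, with P(hit 185 first) = 161/185, so E[X_τ^2] = 185^2 · 161/185 + 0 = 29785. Thus E[τ] = E[X_τ^2] − E[M_τ] = 29785 − 25921 = 3864 = 161(185 − 161) = 3864.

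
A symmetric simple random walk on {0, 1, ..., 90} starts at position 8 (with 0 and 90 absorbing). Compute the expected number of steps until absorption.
E[τ | X_0 = 8] = 656

Let v_k = E[τ | X_0 = k]. Boundary: v_0 = v_90 = 0. Recurrence: v_k = 1 + (v_{k-1} + v_{k+1})/2 for 1 ≤ k ≤ 89. The particular solution to v_k − (v_{k-1} + v_{k+1})/2 = 1 is v_k = −k^2. Adding homogeneous solution A + B k and matching boundaries gives v_k = k (90 − k). Substituting k = 8: v_8 = 8 · 82 = 656.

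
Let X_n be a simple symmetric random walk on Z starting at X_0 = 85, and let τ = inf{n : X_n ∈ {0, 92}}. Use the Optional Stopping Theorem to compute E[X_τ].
E[X_τ] = 85

X_n is a martingale and τ is a bounded-mean stopping time (indeed τ is finite a.s. with bounded expectation since the walk is in a bounded region). By the OST, E[X_τ] = E[X_0] = 85. Equivalently: E[X_τ] = 92 · P(hit 92 first) + 0 · P(hit 0 first) = 92 · (85/92) = 85.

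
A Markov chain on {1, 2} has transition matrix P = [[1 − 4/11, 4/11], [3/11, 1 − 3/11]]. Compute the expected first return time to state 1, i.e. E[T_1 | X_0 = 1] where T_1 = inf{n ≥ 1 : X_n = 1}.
E[T_1 | X_0 = 1] = 1/π_1 = 7/3

For an irreducible recurrent Markov chain with stationary distribution π, E[T_i | X_0 = i] = 1/π_i (Kac's formula). Here π_1 = (3/11)/(4/11 + 3/11) = (3/11)/(7/11) = 3/7, so E[T_1 | X_0 = 1] = 1/π_1 = (4/11 + 3/11)/(3/11) = (7/11)/(3/11) = 7/3.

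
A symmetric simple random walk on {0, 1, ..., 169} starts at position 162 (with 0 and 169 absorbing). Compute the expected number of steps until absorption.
E[τ | X_0 = 162] = 1134

Let v_k = E[τ | X_0 = k]. Boundary: v_0 = v_169 = 0. Recurrence: v_k = 1 + (v_{k-1} + v_{k+1})/2 for 1 ≤ k ≤ 168. The particular solution to v_k − (v_{k-1} + v_{k+1})/2 = 1 is v_k = −k^2. Adding homogeneous solution A + B k and matching boundaries gives v_k = k (169 − k). Substituting k = 162: v_162 = 162 · 7 = 1134.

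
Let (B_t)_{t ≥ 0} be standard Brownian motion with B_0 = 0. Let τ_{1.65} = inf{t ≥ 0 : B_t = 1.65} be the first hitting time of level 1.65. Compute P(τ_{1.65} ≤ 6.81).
P(τ_{1.65} ≤ 6.81) = 2(1 − Φ(1.65/√6.81)) = 2(1 − Φ(0.6323)) ≈ 0.5272

By the reflection principle for standard BM, P(τ_b ≤ t) = 2 · P(B_t ≥ b). Since B_t ~ N(0, t), P(B_t ≥ 1.65) = 1 − Φ(1.65/√t) = 1 − Φ(1.65/√6.81) = 1 − Φ(0.6323) ≈ 0.26360. Doubling: P(τ_{1.65} ≤ 6.81) ≈ 2 · 0.26360 = 0.52720 ≈ 0.5272.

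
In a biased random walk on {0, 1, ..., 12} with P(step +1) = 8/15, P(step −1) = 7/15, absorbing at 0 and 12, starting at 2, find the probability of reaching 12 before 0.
P(hit 12 before 0) = (1 − (7/8)^2) / (1 − (7/8)^12) = 1073741824/3658545969

Let u_k denote P(reach 12 before 0 | start at k). Boundary: u_0 = 0, u_12 = 1. Recurrence: u_k = 8/15·u_{k+1} + 7/15·u_{k-1} for 1 ≤ k ≤ 11. Try u_k = A + B·r^k with r = q/p = (7/15)/(8/15) = 7/8. Substitution satisfies the recurrence; boundary conditions give:
  u_k = (1 − r^k) / (1 − r^N) = (1 − (7/8)^2) / (1 − (7/8)^12) = 1073741824/3658545969.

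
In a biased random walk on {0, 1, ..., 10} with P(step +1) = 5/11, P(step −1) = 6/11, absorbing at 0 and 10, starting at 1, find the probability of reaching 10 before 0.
P(hit 10 before 0) = (1 − (6/5)^1) / (1 − (6/5)^10) = 1953125/50700551

Let u_k denote P(reach 10 before 0 | start at k). Boundary: u_0 = 0, u_10 = 1. Recurrence: u_k = 5/11·u_{k+1} + 6/11·u_{k-1} for 1 ≤ k ≤ 9. Try u_k = A + B·r^k with r = q/p = (6/11)/(5/11) = 6/5. Substitution satisfies the recurrence; boundary conditions give:
  u_k = (1 − r^k) / (1 − r^N) = (1 − (6/5)^1) / (1 − (6/5)^10) = 1953125/50700551.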